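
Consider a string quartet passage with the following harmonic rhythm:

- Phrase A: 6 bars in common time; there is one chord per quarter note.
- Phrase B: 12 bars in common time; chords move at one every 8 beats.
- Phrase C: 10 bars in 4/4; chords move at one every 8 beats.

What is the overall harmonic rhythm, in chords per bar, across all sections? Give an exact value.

1.25 chords per bar

A: 6 × 4 = 24 beats ÷ 1 = 24 chords.
B: 12 × 4 = 48 beats ÷ 8 = 6 chords.
C: 10 × 4 = 40 beats ÷ 8 = 5 chords.
Overall: 35 chords over 28 bars → 35/28 = 1.25 chords per bar.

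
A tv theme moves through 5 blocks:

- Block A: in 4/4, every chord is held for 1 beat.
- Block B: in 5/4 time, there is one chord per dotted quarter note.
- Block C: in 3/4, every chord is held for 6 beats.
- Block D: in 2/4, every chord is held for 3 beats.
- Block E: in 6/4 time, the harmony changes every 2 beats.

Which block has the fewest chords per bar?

Block C

A: each chord is 1 beat in 4/4, so 4 per bar.
B: each chord is 1.5 beats in 5/4, so 10/3 per bar.
C: each chord is 6 beats in 3/4, so 0.5 per bar.
D: each chord is 3 beats in 2/4, so 2/3 per bar.
E: each chord is 2 beats in 6/4, so 3 per bar.
Slowest is C at 0.5 chords/bar.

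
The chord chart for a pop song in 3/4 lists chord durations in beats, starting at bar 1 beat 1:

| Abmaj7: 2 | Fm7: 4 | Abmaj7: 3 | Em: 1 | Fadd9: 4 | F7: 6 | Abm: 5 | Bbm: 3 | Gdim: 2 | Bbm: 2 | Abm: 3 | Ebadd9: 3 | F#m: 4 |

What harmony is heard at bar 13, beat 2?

Beat 2 of bar 13 is beat (13−1)×3 + 2 = 38 overall.
Running totals: Abmaj7 ends at 2, Fm7 ends at 6, Abmaj7 ends at 9, Em ends at 10, Fadd9 ends at 14, F7 ends at 20, Abm ends at 25, Bbm ends at 28, Gdim ends at 30, Bbm ends at 32, Abm ends at 35, Ebadd9 ends at 38.
Beat 38 falls within Ebadd9.

Ebadd9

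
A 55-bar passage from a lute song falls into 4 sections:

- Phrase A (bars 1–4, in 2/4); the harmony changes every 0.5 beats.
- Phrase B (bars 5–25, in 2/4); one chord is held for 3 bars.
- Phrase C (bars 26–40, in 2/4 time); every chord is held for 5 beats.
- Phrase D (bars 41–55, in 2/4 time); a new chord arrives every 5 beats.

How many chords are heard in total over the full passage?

A: 4 bars × 2 beats = 8 beats; 0.5 beats/chord → 16 chords.
B: 21 bars × 2 beats = 42 beats; 6 beats/chord → 7 chords.
C: 15 bars × 2 beats = 30 beats; 5 beats/chord → 6 chords.
D: 15 bars × 2 beats = 30 beats; 5 beats/chord → 6 chords.
Total: 16 + 7 + 6 + 6 = 35.

35 chords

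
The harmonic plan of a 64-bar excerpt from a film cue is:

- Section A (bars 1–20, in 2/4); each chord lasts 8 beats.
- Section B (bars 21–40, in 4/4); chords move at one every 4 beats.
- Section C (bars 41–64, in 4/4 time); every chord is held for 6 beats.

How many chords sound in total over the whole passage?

41 chords

A: 20 bars × 2 beats = 40 beats; 8 beats/chord → 5 chords.
B: 20 bars × 4 beats = 80 beats; 4 beats/chord → 20 chords.
C: 24 bars × 4 beats = 96 beats; 6 beats/chord → 16 chords.
Total: 5 + 20 + 16 = 41.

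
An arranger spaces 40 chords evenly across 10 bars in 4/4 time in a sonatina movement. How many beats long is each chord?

10 bars × 4 beats/bar = 40 beats total.
40 beats ÷ 40 chords = 1 beats per chord.
(That is a quarter note.)

1 beat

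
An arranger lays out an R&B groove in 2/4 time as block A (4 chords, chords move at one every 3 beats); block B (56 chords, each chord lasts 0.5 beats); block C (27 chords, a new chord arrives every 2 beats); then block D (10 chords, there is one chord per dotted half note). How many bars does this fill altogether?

62 bars

A: 4 × 3 = 12 beats = 6 bars.
B: 56 × 0.5 = 28 beats = 14 bars.
C: 27 × 2 = 54 beats = 27 bars.
D: 10 × 3 = 30 beats = 15 bars.
Total: 6 + 14 + 27 + 15 = 62 bars.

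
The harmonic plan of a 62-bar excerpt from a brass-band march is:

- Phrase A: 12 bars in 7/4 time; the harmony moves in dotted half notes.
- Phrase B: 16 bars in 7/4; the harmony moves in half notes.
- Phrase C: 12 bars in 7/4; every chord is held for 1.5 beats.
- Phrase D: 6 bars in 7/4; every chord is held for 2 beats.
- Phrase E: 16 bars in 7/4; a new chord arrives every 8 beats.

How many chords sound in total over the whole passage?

A has 84 beats and chords last 3 each, so 28 chords.
B has 112 beats and chords last 2 each, so 56 chords.
C has 84 beats and chords last 1.5 each, so 56 chords.
D has 42 beats and chords last 2 each, so 21 chords.
E has 112 beats and chords last 8 each, so 14 chords.
Total: 28 + 56 + 56 + 21 + 14 = 175.

175 chords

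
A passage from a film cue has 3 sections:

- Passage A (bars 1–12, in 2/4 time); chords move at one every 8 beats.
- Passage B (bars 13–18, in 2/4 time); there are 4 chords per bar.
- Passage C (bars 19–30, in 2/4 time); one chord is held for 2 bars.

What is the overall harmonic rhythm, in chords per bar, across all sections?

A: 12 bars of 2 beats is 24 beats; at 8 beats each that's 3 chords.
B: 6 bars of 2 beats is 12 beats; at 0.5 beats each that's 24 chords.
C: 12 bars of 2 beats is 24 beats; at 4 beats each that's 6 chords.
Overall: 33 chords over 30 bars → 33/30 = 1.1 chords per bar.

1.1 chords per bar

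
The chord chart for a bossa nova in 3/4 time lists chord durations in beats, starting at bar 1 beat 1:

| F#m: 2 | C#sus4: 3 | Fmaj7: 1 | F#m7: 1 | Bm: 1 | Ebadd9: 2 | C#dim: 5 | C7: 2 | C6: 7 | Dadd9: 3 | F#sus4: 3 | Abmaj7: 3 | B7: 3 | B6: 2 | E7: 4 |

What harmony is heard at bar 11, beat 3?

Beat 3 of bar 11 is beat (11−1)×3 + 3 = 33 overall.
Running totals: F#m ends at 2, C#sus4 ends at 5, Fmaj7 ends at 6, F#m7 ends at 7, Bm ends at 8, Ebadd9 ends at 10, C#dim ends at 15, C7 ends at 17, C6 ends at 24, Dadd9 ends at 27, F#sus4 ends at 30, Abmaj7 ends at 33.
Beat 33 falls within Abmaj7.

Abmaj7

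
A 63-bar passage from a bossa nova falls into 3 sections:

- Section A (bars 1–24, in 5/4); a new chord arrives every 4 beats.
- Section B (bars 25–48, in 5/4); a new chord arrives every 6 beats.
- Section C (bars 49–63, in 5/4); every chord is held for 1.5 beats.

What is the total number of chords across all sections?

100 chords

A: 24·5 = 120 beats, 120/4 = 30 chords.
B: 24·5 = 120 beats, 120/6 = 20 chords.
C: 15·5 = 75 beats, 75/1.5 = 50 chords.
Total: 30 + 20 + 50 = 100.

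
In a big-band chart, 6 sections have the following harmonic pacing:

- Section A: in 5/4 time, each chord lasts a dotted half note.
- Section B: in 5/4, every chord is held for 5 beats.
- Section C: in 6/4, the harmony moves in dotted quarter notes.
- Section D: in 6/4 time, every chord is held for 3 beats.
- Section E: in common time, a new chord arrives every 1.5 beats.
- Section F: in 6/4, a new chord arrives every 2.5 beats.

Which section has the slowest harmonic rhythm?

A: each chord is 3 beats in 5/4, so 5/3 per bar.
B: each chord is 5 beats in 5/4, so 1 per bar.
C: each chord is 1.5 beats in 6/4, so 4 per bar.
D: each chord is 3 beats in 6/4, so 2 per bar.
E: each chord is 1.5 beats in 4/4, so 8/3 per bar.
F: each chord is 2.5 beats in 6/4, so 2.4 per bar.
Slowest is B at 1 chords/bar.

Section B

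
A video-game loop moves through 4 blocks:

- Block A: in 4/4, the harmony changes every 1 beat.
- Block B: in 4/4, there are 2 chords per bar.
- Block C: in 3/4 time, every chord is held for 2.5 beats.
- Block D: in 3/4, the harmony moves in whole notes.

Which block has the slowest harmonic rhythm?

Block D

A: 4/1 = 4 chords/bar.
B: 4/2 = 2 chords/bar.
C: 3/2.5 = 1.2 chords/bar.
D: 3/4 = 0.75 chords/bar.
Slowest is D at 0.75 chords/bar.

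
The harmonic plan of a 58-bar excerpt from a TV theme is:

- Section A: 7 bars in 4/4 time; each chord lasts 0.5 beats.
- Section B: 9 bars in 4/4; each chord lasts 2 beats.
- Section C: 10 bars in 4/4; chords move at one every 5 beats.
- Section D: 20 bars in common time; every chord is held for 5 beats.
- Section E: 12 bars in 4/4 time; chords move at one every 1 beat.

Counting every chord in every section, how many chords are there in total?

146 chords

A: 7·4 = 28 beats, 28/0.5 = 56 chords.
B: 9·4 = 36 beats, 36/2 = 18 chords.
C: 10·4 = 40 beats, 40/5 = 8 chords.
D: 20·4 = 80 beats, 80/5 = 16 chords.
E: 12·4 = 48 beats, 48/1 = 48 chords.
Total: 56 + 18 + 8 + 16 + 48 = 146.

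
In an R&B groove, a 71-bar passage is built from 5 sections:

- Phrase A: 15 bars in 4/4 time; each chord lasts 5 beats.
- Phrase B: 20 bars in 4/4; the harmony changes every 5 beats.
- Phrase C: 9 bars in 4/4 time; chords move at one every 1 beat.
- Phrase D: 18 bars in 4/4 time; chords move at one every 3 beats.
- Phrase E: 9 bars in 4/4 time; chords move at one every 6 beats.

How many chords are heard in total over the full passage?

94 chords

A: 15·4 = 60 beats, 60/5 = 12 chords.
B: 20·4 = 80 beats, 80/5 = 16 chords.
C: 9·4 = 36 beats, 36/1 = 36 chords.
D: 18·4 = 72 beats, 72/3 = 24 chords.
E: 9·4 = 36 beats, 36/6 = 6 chords.
Total: 12 + 16 + 36 + 24 + 6 = 94.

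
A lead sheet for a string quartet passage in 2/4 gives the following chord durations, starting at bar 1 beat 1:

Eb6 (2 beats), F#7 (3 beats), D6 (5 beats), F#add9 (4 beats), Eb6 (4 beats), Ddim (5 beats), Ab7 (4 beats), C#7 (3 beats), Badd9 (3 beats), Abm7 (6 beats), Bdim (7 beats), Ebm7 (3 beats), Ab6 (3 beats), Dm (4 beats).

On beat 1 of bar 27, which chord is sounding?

Beat 1 of bar 27 is beat (27−1)×2 + 1 = 53 overall.
Running totals: Eb6 ends at 2, F#7 ends at 5, D6 ends at 10, F#add9 ends at 14, Eb6 ends at 18, Ddim ends at 23, Ab7 ends at 27, C#7 ends at 30, Badd9 ends at 33, Abm7 ends at 39, Bdim ends at 46, Ebm7 ends at 49, Ab6 ends at 52, Dm ends at 56.
Beat 53 falls within Dm.

Dm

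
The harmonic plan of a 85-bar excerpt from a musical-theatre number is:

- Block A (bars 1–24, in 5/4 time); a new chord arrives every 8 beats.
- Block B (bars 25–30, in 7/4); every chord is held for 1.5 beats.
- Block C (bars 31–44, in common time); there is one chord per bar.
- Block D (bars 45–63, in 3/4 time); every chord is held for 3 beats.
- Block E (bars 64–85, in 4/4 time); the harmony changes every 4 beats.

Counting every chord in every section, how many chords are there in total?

98 chords

A: 24 bars × 5 beats = 120 beats; 8 beats/chord → 15 chords.
B: 6 bars × 7 beats = 42 beats; 1.5 beats/chord → 28 chords.
C: 14 bars × 4 beats = 56 beats; 4 beats/chord → 14 chords.
D: 19 bars × 3 beats = 57 beats; 3 beats/chord → 19 chords.
E: 22 bars × 4 beats = 88 beats; 4 beats/chord → 22 chords.
Total: 15 + 28 + 14 + 19 + 22 = 98.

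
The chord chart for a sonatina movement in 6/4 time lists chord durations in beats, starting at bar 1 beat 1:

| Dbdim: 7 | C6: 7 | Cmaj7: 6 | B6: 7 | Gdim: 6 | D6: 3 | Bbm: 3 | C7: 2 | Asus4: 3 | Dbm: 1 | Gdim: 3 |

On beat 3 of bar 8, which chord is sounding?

Beat 3 of bar 8 is beat (8−1)×6 + 3 = 45 overall.
Running totals: Dbdim ends at 7, C6 ends at 14, Cmaj7 ends at 20, B6 ends at 27, Gdim ends at 33, D6 ends at 36, Bbm ends at 39, C7 ends at 41, Asus4 ends at 44, Dbm ends at 45.
Beat 45 falls within Dbm.

Dbm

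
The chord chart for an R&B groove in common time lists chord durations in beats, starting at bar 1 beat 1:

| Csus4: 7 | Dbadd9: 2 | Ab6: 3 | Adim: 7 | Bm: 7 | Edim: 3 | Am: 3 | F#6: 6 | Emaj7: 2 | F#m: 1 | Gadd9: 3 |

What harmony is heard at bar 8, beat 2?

Am

Beat 2 of bar 8 is beat (8−1)×4 + 2 = 30 overall.
Running totals: Csus4 ends at 7, Dbadd9 ends at 9, Ab6 ends at 12, Adim ends at 19, Bm ends at 26, Edim ends at 29, Am ends at 32.
Beat 30 falls within Am.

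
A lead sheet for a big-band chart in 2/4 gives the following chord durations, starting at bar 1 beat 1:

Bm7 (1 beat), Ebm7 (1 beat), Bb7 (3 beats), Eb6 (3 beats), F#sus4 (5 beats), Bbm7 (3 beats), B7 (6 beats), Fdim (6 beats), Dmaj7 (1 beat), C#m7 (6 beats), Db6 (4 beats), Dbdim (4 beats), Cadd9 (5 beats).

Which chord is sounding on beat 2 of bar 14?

Beat 2 of bar 14 is beat (14−1)×2 + 2 = 28 overall.
Running totals: Bm7 ends at 1, Ebm7 ends at 2, Bb7 ends at 5, Eb6 ends at 8, F#sus4 ends at 13, Bbm7 ends at 16, B7 ends at 22, Fdim ends at 28.
Beat 28 falls within Fdim.

Fdim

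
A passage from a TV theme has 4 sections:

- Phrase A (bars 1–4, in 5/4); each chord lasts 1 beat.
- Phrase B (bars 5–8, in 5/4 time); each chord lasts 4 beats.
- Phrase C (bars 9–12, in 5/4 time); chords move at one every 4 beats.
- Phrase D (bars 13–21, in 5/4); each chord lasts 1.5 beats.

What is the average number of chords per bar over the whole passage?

20/7 chords per bar

A: 4 × 5 = 20 beats ÷ 1 = 20 chords.
B: 4 × 5 = 20 beats ÷ 4 = 5 chords.
C: 4 × 5 = 20 beats ÷ 4 = 5 chords.
D: 9 × 5 = 45 beats ÷ 1.5 = 30 chords.
Overall: 60 chords over 21 bars → 60/21 = 20/7 chords per bar.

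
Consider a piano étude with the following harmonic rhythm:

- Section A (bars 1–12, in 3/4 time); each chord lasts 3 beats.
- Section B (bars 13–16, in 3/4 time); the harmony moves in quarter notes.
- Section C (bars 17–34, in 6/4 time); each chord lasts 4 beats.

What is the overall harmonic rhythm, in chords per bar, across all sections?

A: 12 × 3 = 36 beats ÷ 3 = 12 chords.
B: 4 × 3 = 12 beats ÷ 1 = 12 chords.
C: 18 × 6 = 108 beats ÷ 4 = 27 chords.
Overall: 51 chords over 34 bars → 51/34 = 1.5 chords per bar.

1.5 chords per bar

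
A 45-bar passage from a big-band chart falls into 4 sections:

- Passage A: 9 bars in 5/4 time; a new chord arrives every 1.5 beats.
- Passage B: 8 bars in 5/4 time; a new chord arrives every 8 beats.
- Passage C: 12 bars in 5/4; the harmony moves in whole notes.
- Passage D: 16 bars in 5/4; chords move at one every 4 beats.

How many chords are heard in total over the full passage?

A: 9 bars × 5 beats = 45 beats; 1.5 beats/chord → 30 chords.
B: 8 bars × 5 beats = 40 beats; 8 beats/chord → 5 chords.
C: 12 bars × 5 beats = 60 beats; 4 beats/chord → 15 chords.
D: 16 bars × 5 beats = 80 beats; 4 beats/chord → 20 chords.
Total: 30 + 5 + 15 + 20 = 70.

70 chords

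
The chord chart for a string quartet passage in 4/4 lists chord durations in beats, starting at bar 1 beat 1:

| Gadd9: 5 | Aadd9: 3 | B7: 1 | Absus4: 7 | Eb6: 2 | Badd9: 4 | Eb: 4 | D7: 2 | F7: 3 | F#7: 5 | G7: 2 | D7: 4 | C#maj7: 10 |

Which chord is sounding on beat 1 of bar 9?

Beat 1 of bar 9 is beat (9−1)×4 + 1 = 33 overall.
Running totals: Gadd9 ends at 5, Aadd9 ends at 8, B7 ends at 9, Absus4 ends at 16, Eb6 ends at 18, Badd9 ends at 22, Eb ends at 26, D7 ends at 28, F7 ends at 31, F#7 ends at 36.
Beat 33 falls within F#7.

F#7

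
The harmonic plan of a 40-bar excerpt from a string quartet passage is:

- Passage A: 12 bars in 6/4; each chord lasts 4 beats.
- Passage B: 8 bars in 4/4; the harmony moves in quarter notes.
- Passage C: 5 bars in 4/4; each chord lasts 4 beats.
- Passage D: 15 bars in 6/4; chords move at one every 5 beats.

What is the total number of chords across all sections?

73 chords

A: 12·6 = 72 beats, 72/4 = 18 chords.
B: 8·4 = 32 beats, 32/1 = 32 chords.
C: 5·4 = 20 beats, 20/4 = 5 chords.
D: 15·6 = 90 beats, 90/5 = 18 chords.
Total: 18 + 32 + 5 + 18 = 73.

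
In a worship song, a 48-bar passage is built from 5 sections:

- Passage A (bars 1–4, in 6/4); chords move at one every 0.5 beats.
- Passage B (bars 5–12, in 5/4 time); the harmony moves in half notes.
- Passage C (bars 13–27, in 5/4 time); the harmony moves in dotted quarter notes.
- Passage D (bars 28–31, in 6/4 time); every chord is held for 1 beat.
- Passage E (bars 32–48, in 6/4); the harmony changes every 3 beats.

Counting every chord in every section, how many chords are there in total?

176 chords

A has 24 beats and chords last 0.5 each, so 48 chords.
B has 40 beats and chords last 2 each, so 20 chords.
C has 75 beats and chords last 1.5 each, so 50 chords.
D has 24 beats and chords last 1 each, so 24 chords.
E has 102 beats and chords last 3 each, so 34 chords.
Total: 48 + 20 + 50 + 24 + 34 = 176.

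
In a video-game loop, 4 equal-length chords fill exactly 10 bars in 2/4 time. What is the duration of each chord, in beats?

10 bars × 2 beats/bar = 20 beats total.
20 beats ÷ 4 chords = 5 beats per chord.

5 beats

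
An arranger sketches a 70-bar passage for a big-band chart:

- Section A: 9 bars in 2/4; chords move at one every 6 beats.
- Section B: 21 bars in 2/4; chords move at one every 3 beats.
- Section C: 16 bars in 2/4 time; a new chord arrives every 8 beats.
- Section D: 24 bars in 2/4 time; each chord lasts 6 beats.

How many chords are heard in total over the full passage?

A: 9 bars × 2 beats = 18 beats; 6 beats/chord → 3 chords.
B: 21 bars × 2 beats = 42 beats; 3 beats/chord → 14 chords.
C: 16 bars × 2 beats = 32 beats; 8 beats/chord → 4 chords.
D: 24 bars × 2 beats = 48 beats; 6 beats/chord → 8 chords.
Total: 3 + 14 + 4 + 8 = 29.

29 chords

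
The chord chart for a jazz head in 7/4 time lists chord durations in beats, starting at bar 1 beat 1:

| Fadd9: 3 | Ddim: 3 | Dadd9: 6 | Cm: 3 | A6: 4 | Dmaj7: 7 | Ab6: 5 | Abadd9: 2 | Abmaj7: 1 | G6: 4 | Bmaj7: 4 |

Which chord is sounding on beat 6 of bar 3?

Dmaj7

Beat 6 of bar 3 is beat (3−1)×7 + 6 = 20 overall.
Running totals: Fadd9 ends at 3, Ddim ends at 6, Dadd9 ends at 12, Cm ends at 15, A6 ends at 19, Dmaj7 ends at 26.
Beat 20 falls within Dmaj7.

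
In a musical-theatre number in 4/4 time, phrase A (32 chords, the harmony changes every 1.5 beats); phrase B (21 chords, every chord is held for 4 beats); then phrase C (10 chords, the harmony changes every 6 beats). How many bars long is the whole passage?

48 bars

A: 32 × 1.5 = 48 beats = 12 bars.
B: 21 × 4 = 84 beats = 21 bars.
C: 10 × 6 = 60 beats = 15 bars.
Total: 12 + 21 + 15 = 48 bars.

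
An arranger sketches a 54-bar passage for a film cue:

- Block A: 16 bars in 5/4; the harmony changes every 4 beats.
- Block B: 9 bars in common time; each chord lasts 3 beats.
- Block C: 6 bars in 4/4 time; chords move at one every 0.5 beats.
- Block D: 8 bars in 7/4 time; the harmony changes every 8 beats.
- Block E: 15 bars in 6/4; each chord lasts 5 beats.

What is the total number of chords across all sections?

105 chords

A: 16 bars × 5 beats = 80 beats; 4 beats/chord → 20 chords.
B: 9 bars × 4 beats = 36 beats; 3 beats/chord → 12 chords.
C: 6 bars × 4 beats = 24 beats; 0.5 beats/chord → 48 chords.
D: 8 bars × 7 beats = 56 beats; 8 beats/chord → 7 chords.
E: 15 bars × 6 beats = 90 beats; 5 beats/chord → 18 chords.
Total: 20 + 12 + 48 + 7 + 18 = 105.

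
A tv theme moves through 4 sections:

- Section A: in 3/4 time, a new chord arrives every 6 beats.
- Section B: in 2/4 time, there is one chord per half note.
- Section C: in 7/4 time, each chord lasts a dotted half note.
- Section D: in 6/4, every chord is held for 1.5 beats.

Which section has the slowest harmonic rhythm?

A: 3 beats/bar ÷ 6 beats/chord = 0.5 chords/bar.
B: 2 beats/bar ÷ 2 beats/chord = 1 chord/bar.
C: 7 beats/bar ÷ 3 beats/chord = 7/3 chords/bar.
D: 6 beats/bar ÷ 1.5 beats/chord = 4 chords/bar.
Slowest is A at 0.5 chords/bar.

Section A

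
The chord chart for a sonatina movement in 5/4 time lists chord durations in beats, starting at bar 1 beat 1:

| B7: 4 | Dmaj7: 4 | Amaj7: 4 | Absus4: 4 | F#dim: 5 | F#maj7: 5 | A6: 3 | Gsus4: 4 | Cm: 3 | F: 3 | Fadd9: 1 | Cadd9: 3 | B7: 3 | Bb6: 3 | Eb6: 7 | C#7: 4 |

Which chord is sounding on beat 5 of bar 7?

Cm

Beat 5 of bar 7 is beat (7−1)×5 + 5 = 35 overall.
Running totals: B7 ends at 4, Dmaj7 ends at 8, Amaj7 ends at 12, Absus4 ends at 16, F#dim ends at 21, F#maj7 ends at 26, A6 ends at 29, Gsus4 ends at 33, Cm ends at 36.
Beat 35 falls within Cm.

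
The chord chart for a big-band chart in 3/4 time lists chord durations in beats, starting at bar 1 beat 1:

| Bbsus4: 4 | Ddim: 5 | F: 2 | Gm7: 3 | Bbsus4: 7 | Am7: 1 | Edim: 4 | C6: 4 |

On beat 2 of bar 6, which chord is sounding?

Bbsus4

Beat 2 of bar 6 is beat (6−1)×3 + 2 = 17 overall.
Running totals: Bbsus4 ends at 4, Ddim ends at 9, F ends at 11, Gm7 ends at 14, Bbsus4 ends at 21.
Beat 17 falls within Bbsus4.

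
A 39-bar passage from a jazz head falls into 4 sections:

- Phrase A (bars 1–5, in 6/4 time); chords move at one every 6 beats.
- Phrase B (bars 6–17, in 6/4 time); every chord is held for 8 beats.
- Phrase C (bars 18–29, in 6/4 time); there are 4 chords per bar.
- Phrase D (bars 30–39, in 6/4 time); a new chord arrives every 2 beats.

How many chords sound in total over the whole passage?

A: 5 bars × 6 beats = 30 beats; 6 beats/chord → 5 chords.
B: 12 bars × 6 beats = 72 beats; 8 beats/chord → 9 chords.
C: 12 bars × 6 beats = 72 beats; 1.5 beats/chord → 48 chords.
D: 10 bars × 6 beats = 60 beats; 2 beats/chord → 30 chords.
Total: 5 + 9 + 48 + 30 = 92.

92 chords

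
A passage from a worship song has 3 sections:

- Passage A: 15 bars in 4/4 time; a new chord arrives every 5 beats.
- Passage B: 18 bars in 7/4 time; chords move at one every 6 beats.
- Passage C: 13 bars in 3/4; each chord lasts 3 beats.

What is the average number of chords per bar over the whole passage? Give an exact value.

1 chords per bar

A: 15 × 4 = 60 beats ÷ 5 = 12 chords.
B: 18 × 7 = 126 beats ÷ 6 = 21 chords.
C: 13 × 3 = 39 beats ÷ 3 = 13 chords.
Overall: 46 chords over 46 bars → 46/46 = 1 chords per bar.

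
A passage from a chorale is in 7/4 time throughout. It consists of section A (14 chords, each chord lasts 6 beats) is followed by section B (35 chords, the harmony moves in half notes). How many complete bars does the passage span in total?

22 bars

A: 14 × 6 = 84 beats = 12 bars.
B: 35 × 2 = 70 beats = 10 bars.
Total: 12 + 10 = 22 bars.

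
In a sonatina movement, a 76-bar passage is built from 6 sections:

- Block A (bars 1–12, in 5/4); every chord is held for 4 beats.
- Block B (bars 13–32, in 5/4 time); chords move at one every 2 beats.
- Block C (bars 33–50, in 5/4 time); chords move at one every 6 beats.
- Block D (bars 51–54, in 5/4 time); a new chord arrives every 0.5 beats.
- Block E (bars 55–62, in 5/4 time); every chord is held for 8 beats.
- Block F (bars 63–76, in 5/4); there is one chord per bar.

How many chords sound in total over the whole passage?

139 chords

A: 12 bars × 5 beats = 60 beats; 4 beats/chord → 15 chords.
B: 20 bars × 5 beats = 100 beats; 2 beats/chord → 50 chords.
C: 18 bars × 5 beats = 90 beats; 6 beats/chord → 15 chords.
D: 4 bars × 5 beats = 20 beats; 0.5 beats/chord → 40 chords.
E: 8 bars × 5 beats = 40 beats; 8 beats/chord → 5 chords.
F: 14 bars × 5 beats = 70 beats; 5 beats/chord → 14 chords.
Total: 15 + 50 + 15 + 40 + 5 + 14 = 139.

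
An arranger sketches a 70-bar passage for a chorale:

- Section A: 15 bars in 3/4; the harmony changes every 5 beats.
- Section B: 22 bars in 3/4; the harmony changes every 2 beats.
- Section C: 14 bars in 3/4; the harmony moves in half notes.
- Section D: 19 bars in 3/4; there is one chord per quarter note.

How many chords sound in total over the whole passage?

120 chords

A: 15·3 = 45 beats, 45/5 = 9 chords.
B: 22·3 = 66 beats, 66/2 = 33 chords.
C: 14·3 = 42 beats, 42/2 = 21 chords.
D: 19·3 = 57 beats, 57/1 = 57 chords.
Total: 9 + 33 + 21 + 57 = 120.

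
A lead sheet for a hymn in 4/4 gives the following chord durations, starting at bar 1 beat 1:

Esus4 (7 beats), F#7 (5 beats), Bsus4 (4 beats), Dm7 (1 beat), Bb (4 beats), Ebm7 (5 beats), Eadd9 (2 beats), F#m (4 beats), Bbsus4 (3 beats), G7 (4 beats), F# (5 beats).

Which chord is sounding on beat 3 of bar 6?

Beat 3 of bar 6 is beat (6−1)×4 + 3 = 23 overall.
Running totals: Esus4 ends at 7, F#7 ends at 12, Bsus4 ends at 16, Dm7 ends at 17, Bb ends at 21, Ebm7 ends at 26.
Beat 23 falls within Ebm7.

Ebm7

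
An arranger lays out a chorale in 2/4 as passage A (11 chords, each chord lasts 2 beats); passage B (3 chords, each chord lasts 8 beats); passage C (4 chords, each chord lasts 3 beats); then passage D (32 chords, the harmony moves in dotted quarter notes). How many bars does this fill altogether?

A: 11 × 2 = 22 beats = 11 bars.
B: 3 × 8 = 24 beats = 12 bars.
C: 4 × 3 = 12 beats = 6 bars.
D: 32 × 1.5 = 48 beats = 24 bars.
Total: 11 + 12 + 6 + 24 = 53 bars.

53 bars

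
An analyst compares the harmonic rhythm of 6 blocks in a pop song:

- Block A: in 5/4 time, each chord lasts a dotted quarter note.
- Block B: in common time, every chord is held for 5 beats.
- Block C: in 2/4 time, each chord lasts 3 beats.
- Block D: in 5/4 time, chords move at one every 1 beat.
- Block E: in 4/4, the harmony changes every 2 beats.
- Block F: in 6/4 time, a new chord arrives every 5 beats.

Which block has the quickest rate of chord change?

A: 5/1.5 = 10/3 chords/bar.
B: 4/5 = 0.8 chords/bar.
C: 2/3 = 2/3 chords/bar.
D: 5/1 = 5 chords/bar.
E: 4/2 = 2 chords/bar.
F: 6/5 = 1.2 chords/bar.
Fastest is D at 5 chords/bar.

Block D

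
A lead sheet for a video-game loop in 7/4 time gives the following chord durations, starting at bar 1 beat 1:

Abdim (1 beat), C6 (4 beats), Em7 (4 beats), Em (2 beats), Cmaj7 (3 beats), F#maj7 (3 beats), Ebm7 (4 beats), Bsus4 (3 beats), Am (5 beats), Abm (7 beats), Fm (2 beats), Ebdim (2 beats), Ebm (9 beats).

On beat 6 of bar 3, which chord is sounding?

Beat 6 of bar 3 is beat (3−1)×7 + 6 = 20 overall.
Running totals: Abdim ends at 1, C6 ends at 5, Em7 ends at 9, Em ends at 11, Cmaj7 ends at 14, F#maj7 ends at 17, Ebm7 ends at 21.
Beat 20 falls within Ebm7.

Ebm7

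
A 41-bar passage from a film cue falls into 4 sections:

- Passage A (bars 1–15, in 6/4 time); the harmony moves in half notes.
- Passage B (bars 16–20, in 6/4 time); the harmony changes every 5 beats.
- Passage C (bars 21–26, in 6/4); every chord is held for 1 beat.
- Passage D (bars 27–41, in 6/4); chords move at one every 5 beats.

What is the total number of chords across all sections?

105 chords

A: 15·6 = 90 beats, 90/2 = 45 chords.
B: 5·6 = 30 beats, 30/5 = 6 chords.
C: 6·6 = 36 beats, 36/1 = 36 chords.
D: 15·6 = 90 beats, 90/5 = 18 chords.
Total: 45 + 6 + 36 + 18 = 105.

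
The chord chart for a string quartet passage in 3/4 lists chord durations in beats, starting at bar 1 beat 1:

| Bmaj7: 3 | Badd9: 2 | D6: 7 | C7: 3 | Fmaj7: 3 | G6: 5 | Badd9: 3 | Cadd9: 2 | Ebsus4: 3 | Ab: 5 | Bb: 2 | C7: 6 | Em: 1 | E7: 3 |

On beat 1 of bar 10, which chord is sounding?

Cadd9

Beat 1 of bar 10 is beat (10−1)×3 + 1 = 28 overall.
Running totals: Bmaj7 ends at 3, Badd9 ends at 5, D6 ends at 12, C7 ends at 15, Fmaj7 ends at 18, G6 ends at 23, Badd9 ends at 26, Cadd9 ends at 28.
Beat 28 falls within Cadd9.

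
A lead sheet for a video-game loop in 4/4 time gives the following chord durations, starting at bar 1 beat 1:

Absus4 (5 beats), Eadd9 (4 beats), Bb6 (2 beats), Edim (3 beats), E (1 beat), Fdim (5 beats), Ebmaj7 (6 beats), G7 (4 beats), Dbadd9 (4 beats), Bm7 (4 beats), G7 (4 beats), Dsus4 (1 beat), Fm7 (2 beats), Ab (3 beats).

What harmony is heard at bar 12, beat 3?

Beat 3 of bar 12 is beat (12−1)×4 + 3 = 47 overall.
Running totals: Absus4 ends at 5, Eadd9 ends at 9, Bb6 ends at 11, Edim ends at 14, E ends at 15, Fdim ends at 20, Ebmaj7 ends at 26, G7 ends at 30, Dbadd9 ends at 34, Bm7 ends at 38, G7 ends at 42, Dsus4 ends at 43, Fm7 ends at 45, Ab ends at 48.
Beat 47 falls within Ab.

Ab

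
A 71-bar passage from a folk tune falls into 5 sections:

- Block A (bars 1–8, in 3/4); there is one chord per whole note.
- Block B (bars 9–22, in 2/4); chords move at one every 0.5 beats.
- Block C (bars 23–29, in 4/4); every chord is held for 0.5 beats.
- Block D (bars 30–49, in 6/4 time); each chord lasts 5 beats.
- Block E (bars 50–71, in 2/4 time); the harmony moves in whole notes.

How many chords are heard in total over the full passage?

153 chords

A: 8·3 = 24 beats, 24/4 = 6 chords.
B: 14·2 = 28 beats, 28/0.5 = 56 chords.
C: 7·4 = 28 beats, 28/0.5 = 56 chords.
D: 20·6 = 120 beats, 120/5 = 24 chords.
E: 22·2 = 44 beats, 44/4 = 11 chords.
Total: 6 + 56 + 56 + 24 + 11 = 153.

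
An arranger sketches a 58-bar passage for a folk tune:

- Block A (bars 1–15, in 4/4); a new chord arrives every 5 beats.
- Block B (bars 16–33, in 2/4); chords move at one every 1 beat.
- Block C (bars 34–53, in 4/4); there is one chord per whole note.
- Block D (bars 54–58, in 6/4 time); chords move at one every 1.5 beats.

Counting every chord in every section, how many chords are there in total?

88 chords

A: 15·4 = 60 beats, 60/5 = 12 chords.
B: 18·2 = 36 beats, 36/1 = 36 chords.
C: 20·4 = 80 beats, 80/4 = 20 chords.
D: 5·6 = 30 beats, 30/1.5 = 20 chords.
Total: 12 + 36 + 20 + 20 = 88.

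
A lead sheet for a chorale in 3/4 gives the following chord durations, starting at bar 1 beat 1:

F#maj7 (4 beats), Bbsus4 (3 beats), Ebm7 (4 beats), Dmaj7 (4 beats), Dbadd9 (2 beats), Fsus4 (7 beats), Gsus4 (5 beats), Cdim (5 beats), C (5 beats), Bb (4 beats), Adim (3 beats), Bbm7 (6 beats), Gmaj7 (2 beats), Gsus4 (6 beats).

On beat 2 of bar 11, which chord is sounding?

Cdim

Beat 2 of bar 11 is beat (11−1)×3 + 2 = 32 overall.
Running totals: F#maj7 ends at 4, Bbsus4 ends at 7, Ebm7 ends at 11, Dmaj7 ends at 15, Dbadd9 ends at 17, Fsus4 ends at 24, Gsus4 ends at 29, Cdim ends at 34.
Beat 32 falls within Cdim.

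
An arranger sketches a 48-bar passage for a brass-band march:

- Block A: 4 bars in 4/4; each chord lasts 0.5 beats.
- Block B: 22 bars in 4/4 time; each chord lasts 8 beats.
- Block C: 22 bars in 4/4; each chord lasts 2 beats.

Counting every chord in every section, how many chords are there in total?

87 chords

A: 4 bars × 4 beats = 16 beats; 0.5 beats/chord → 32 chords.
B: 22 bars × 4 beats = 88 beats; 8 beats/chord → 11 chords.
C: 22 bars × 4 beats = 88 beats; 2 beats/chord → 44 chords.
Total: 32 + 11 + 44 = 87.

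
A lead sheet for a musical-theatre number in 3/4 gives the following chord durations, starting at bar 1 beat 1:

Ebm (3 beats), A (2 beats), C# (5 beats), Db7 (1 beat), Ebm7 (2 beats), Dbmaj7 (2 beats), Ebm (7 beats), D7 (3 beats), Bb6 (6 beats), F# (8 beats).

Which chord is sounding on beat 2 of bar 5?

Dbmaj7

Beat 2 of bar 5 is beat (5−1)×3 + 2 = 14 overall.
Running totals: Ebm ends at 3, A ends at 5, C# ends at 10, Db7 ends at 11, Ebm7 ends at 13, Dbmaj7 ends at 15.
Beat 14 falls within Dbmaj7.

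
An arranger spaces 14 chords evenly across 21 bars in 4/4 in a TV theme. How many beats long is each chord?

21 bars × 4 beats/bar = 84 beats total.
84 beats ÷ 14 chords = 6 beats per chord.

6 beats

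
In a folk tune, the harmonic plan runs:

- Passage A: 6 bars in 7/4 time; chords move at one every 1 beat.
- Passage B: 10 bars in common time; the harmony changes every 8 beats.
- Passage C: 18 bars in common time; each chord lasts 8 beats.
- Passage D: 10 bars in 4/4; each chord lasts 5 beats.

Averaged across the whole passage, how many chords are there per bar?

16/11 chords per bar

A: 6 bars of 7 beats is 42 beats; at 1 beat each that's 42 chords.
B: 10 bars of 4 beats is 40 beats; at 8 beats each that's 5 chords.
C: 18 bars of 4 beats is 72 beats; at 8 beats each that's 9 chords.
D: 10 bars of 4 beats is 40 beats; at 5 beats each that's 8 chords.
Overall: 64 chords over 44 bars → 64/44 = 16/11 chords per bar.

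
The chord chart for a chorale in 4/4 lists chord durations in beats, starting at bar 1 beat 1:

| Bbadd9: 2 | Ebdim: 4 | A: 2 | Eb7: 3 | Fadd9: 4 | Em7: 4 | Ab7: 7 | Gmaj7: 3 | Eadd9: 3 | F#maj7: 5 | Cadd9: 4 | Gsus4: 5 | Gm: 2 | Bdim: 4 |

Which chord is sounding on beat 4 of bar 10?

Cadd9

Beat 4 of bar 10 is beat (10−1)×4 + 4 = 40 overall.
Running totals: Bbadd9 ends at 2, Ebdim ends at 6, A ends at 8, Eb7 ends at 11, Fadd9 ends at 15, Em7 ends at 19, Ab7 ends at 26, Gmaj7 ends at 29, Eadd9 ends at 32, F#maj7 ends at 37, Cadd9 ends at 41.
Beat 40 falls within Cadd9.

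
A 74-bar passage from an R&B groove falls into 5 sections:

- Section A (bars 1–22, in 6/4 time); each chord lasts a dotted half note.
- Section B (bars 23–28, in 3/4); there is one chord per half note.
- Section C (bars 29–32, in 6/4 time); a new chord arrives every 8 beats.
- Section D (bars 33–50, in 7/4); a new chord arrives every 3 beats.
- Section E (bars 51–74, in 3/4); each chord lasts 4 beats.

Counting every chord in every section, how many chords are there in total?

116 chords

A has 132 beats and chords last 3 each, so 44 chords.
B has 18 beats and chords last 2 each, so 9 chords.
C has 24 beats and chords last 8 each, so 3 chords.
D has 126 beats and chords last 3 each, so 42 chords.
E has 72 beats and chords last 4 each, so 18 chords.
Total: 44 + 9 + 3 + 42 + 18 = 116.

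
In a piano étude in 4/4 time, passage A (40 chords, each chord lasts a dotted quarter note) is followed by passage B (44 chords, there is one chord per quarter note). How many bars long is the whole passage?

A: 40 × 1.5 = 60 beats = 15 bars.
B: 44 × 1 = 44 beats = 11 bars.
Total: 15 + 11 = 26 bars.

26 bars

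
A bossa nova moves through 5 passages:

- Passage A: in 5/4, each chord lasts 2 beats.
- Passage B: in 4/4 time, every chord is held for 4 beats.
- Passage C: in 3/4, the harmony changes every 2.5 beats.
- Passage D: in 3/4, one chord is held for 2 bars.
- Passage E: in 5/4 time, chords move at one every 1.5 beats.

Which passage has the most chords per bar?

Passage E

A: 5 beats/bar ÷ 2 beats/chord = 2.5 chords/bar.
B: 4 beats/bar ÷ 4 beats/chord = 1 chord/bar.
C: 3 beats/bar ÷ 2.5 beats/chord = 1.2 chords/bar.
D: 3 beats/bar ÷ 6 beats/chord = 0.5 chords/bar.
E: 5 beats/bar ÷ 1.5 beats/chord = 10/3 chords/bar.
Fastest is E at 10/3 chords/bar.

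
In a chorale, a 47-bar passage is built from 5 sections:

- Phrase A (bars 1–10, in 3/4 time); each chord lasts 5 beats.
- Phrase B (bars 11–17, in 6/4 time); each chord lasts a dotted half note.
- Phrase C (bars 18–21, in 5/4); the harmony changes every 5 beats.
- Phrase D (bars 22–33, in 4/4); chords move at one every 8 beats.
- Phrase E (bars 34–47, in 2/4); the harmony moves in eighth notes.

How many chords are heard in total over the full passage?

A: 10 bars × 3 beats = 30 beats; 5 beats/chord → 6 chords.
B: 7 bars × 6 beats = 42 beats; 3 beats/chord → 14 chords.
C: 4 bars × 5 beats = 20 beats; 5 beats/chord → 4 chords.
D: 12 bars × 4 beats = 48 beats; 8 beats/chord → 6 chords.
E: 14 bars × 2 beats = 28 beats; 0.5 beats/chord → 56 chords.
Total: 6 + 14 + 4 + 6 + 56 = 86.

86 chords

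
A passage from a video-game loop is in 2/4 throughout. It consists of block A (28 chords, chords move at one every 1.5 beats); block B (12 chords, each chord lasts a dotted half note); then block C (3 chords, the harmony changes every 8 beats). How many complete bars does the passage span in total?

51 bars

A: 28 × 1.5 = 42 beats = 21 bars.
B: 12 × 3 = 36 beats = 18 bars.
C: 3 × 8 = 24 beats = 12 bars.
Total: 21 + 18 + 12 = 51 bars.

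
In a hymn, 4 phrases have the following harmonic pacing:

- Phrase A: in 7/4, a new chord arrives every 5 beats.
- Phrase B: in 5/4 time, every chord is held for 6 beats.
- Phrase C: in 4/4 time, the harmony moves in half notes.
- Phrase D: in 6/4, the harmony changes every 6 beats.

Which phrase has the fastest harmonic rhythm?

A: 7 beats/bar ÷ 5 beats/chord = 1.4 chords/bar.
B: 5 beats/bar ÷ 6 beats/chord = 5/6 chords/bar.
C: 4 beats/bar ÷ 2 beats/chord = 2 chords/bar.
D: 6 beats/bar ÷ 6 beats/chord = 1 chord/bar.
Fastest is C at 2 chords/bar.

Phrase C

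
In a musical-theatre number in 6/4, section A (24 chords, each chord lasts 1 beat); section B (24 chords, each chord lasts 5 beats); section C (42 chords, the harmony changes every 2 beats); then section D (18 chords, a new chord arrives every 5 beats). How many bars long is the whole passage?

53 bars

A: 24 × 1 = 24 beats = 4 bars.
B: 24 × 5 = 120 beats = 20 bars.
C: 42 × 2 = 84 beats = 14 bars.
D: 18 × 5 = 90 beats = 15 bars.
Total: 4 + 20 + 14 + 15 = 53 bars.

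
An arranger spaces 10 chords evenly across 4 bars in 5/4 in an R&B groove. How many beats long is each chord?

4 bars × 5 beats/bar = 20 beats total.
20 beats ÷ 10 chords = 2 beats per chord.
(That is a half note.)

2 beats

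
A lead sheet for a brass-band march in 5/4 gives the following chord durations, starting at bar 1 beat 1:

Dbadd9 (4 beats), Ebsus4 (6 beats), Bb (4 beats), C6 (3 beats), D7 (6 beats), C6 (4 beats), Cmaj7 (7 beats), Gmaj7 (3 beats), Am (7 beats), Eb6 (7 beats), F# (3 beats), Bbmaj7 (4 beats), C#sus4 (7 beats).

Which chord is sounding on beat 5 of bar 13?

C#sus4

Beat 5 of bar 13 is beat (13−1)×5 + 5 = 65 overall.
Running totals: Dbadd9 ends at 4, Ebsus4 ends at 10, Bb ends at 14, C6 ends at 17, D7 ends at 23, C6 ends at 27, Cmaj7 ends at 34, Gmaj7 ends at 37, Am ends at 44, Eb6 ends at 51, F# ends at 54, Bbmaj7 ends at 58, C#sus4 ends at 65.
Beat 65 falls within C#sus4.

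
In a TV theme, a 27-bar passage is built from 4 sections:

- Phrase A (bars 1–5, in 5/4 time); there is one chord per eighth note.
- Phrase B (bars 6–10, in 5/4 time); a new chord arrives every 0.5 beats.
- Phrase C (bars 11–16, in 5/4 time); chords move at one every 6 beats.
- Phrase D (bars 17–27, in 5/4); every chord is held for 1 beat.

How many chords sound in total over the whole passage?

A has 25 beats and chords last 0.5 each, so 50 chords.
B has 25 beats and chords last 0.5 each, so 50 chords.
C has 30 beats and chords last 6 each, so 5 chords.
D has 55 beats and chords last 1 each, so 55 chords.
Total: 50 + 50 + 5 + 55 = 160.

160 chords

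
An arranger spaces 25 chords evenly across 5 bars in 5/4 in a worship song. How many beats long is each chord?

5 bars × 5 beats/bar = 25 beats total.
25 beats ÷ 25 chords = 1 beats per chord.
(That is a quarter note.)

1 beat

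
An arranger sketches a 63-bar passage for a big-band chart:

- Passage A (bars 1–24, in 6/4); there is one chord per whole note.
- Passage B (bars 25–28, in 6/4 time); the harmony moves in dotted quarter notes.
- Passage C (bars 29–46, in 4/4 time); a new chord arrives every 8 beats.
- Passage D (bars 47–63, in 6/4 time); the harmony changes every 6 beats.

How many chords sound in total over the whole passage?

A: 24·6 = 144 beats, 144/4 = 36 chords.
B: 4·6 = 24 beats, 24/1.5 = 16 chords.
C: 18·4 = 72 beats, 72/8 = 9 chords.
D: 17·6 = 102 beats, 102/6 = 17 chords.
Total: 36 + 16 + 9 + 17 = 78.

78 chords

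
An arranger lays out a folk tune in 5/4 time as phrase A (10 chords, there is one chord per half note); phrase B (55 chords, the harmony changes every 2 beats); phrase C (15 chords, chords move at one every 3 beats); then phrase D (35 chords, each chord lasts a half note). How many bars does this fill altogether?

A: 10 × 2 = 20 beats = 4 bars.
B: 55 × 2 = 110 beats = 22 bars.
C: 15 × 3 = 45 beats = 9 bars.
D: 35 × 2 = 70 beats = 14 bars.
Total: 4 + 22 + 9 + 14 = 49 bars.

49 bars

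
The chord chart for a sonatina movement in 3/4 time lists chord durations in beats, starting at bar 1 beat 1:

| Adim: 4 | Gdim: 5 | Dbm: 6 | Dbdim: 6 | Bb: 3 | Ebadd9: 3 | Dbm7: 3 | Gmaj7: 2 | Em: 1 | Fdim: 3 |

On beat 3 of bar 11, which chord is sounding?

Em

Beat 3 of bar 11 is beat (11−1)×3 + 3 = 33 overall.
Running totals: Adim ends at 4, Gdim ends at 9, Dbm ends at 15, Dbdim ends at 21, Bb ends at 24, Ebadd9 ends at 27, Dbm7 ends at 30, Gmaj7 ends at 32, Em ends at 33.
Beat 33 falls within Em.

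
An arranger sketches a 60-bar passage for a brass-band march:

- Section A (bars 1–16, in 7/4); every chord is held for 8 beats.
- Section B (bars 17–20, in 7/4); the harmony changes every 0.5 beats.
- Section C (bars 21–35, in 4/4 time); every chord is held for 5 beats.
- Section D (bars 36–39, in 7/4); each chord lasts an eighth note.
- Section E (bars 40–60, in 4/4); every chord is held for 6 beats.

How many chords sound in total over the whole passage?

152 chords

A has 112 beats and chords last 8 each, so 14 chords.
B has 28 beats and chords last 0.5 each, so 56 chords.
C has 60 beats and chords last 5 each, so 12 chords.
D has 28 beats and chords last 0.5 each, so 56 chords.
E has 84 beats and chords last 6 each, so 14 chords.
Total: 14 + 56 + 12 + 56 + 14 = 152.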